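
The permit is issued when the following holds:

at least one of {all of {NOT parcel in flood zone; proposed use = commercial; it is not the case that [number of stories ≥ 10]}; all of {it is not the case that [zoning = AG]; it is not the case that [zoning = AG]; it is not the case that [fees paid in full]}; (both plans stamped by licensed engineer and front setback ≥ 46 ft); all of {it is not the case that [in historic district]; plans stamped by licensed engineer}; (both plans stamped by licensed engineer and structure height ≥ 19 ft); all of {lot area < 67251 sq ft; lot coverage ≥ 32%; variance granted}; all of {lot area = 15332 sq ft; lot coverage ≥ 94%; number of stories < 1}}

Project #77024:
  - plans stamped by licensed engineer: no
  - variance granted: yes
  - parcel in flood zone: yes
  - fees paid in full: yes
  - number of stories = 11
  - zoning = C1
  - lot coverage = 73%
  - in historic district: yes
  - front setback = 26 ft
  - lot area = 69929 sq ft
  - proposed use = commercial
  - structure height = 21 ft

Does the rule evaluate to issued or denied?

Denied

Atomic conditions:
  NOT parcel in flood zone: yes → false
  proposed use = commercial: commercial == commercial is true
  number of stories ≥ 10: 11 ≥ 10 is true
  zoning = AG: C1 == AG is false
  fees paid in full: yes → true
  plans stamped by licensed engineer: no → false
  front setback ≥ 46 ft: 26 ≥ 46 is false
  in historic district: yes → true
  structure height ≥ 19 ft: 21 ≥ 19 is true
  lot area < 67251 sq ft: 69929 < 67251 is false
  lot coverage ≥ 32%: 73 ≥ 32 is true
  variance granted: yes → true
  lot area = 15332 sq ft: 69929 == 15332 is false
  lot coverage ≥ 94%: 73 ≥ 94 is false
  number of stories < 1: 11 < 1 is false
Combine:
[1.3] NOT true = false
[1] false AND true AND false = false
[2.1] NOT false = true
[2.2] NOT false = true
[2.3] NOT true = false
[2] true AND true AND false = false
[3] false AND false = false
[4.1] NOT true = false
[4] false AND false = false
[5] false AND true = false
[6] false AND true AND true = false
[7] false AND false AND false = false
[root] false OR false OR false OR false OR false OR false OR false = false
Overall: false → denied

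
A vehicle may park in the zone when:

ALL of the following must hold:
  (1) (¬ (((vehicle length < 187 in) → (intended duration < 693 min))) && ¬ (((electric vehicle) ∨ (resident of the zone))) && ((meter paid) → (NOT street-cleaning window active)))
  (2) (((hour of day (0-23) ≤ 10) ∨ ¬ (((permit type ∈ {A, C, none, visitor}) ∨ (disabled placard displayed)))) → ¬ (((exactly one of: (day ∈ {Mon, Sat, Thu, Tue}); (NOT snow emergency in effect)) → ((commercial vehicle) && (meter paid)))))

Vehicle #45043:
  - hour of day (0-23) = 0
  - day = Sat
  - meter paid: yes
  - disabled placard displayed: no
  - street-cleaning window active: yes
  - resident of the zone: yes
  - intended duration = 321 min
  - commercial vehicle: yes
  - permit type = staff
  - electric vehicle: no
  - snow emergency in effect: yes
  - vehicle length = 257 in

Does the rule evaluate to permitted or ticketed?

Ticketed

Atomic conditions:
  vehicle length < 187 in: 257 < 187 is false
  intended duration < 693 min: 321 < 693 is true
  electric vehicle: no → false
  resident of the zone: yes → true
  meter paid: yes → true
  NOT street-cleaning window active: yes → false
  hour of day (0-23) ≤ 10: 0 ≤ 10 is true
  permit type ∈ {A, C, none, visitor}: staff is not in the set → false
  disabled placard displayed: no → false
  day ∈ {Mon, Sat, Thu, Tue}: Sat is in the set → true
  NOT snow emergency in effect: yes → false
  commercial vehicle: yes → true
Combine:
[1.1.1] false → true (antecedent false ⇒ implication holds) = true
[1.1] NOT true = false
[1.2.1] false OR true = true
[1.2] NOT true = false
[1.3] true → false = false
[1] false AND false AND false = false
[2.1.2.1] false OR false = false
[2.1.2] NOT false = true
[2.1] true OR true = true
[2.2.1.1] exactly-one(true, false) = true
[2.2.1.2] true AND true = true
[2.2.1] true → true = true
[2.2] NOT true = false
[2] true → false = false
[root] false AND false = false
Overall: false → ticketed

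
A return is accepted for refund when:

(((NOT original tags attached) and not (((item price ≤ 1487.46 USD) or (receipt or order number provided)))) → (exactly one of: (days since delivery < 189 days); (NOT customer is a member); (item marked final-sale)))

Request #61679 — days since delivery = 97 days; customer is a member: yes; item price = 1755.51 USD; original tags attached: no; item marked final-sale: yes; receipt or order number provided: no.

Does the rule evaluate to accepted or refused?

Refused

Atomic conditions:
  NOT original tags attached: no → true
  item price ≤ 1487.46 USD: 1755.51 ≤ 1487.46 is false
  receipt or order number provided: no → false
  days since delivery < 189 days: 97 < 189 is true
  NOT customer is a member: yes → false
  item marked final-sale: yes → true
Combine:
[1.2.1] false OR false = false
[1.2] NOT false = true
[1] true AND true = true
[2] exactly-one(true, false, true) = false
[root] true → false = false
Overall: false → refused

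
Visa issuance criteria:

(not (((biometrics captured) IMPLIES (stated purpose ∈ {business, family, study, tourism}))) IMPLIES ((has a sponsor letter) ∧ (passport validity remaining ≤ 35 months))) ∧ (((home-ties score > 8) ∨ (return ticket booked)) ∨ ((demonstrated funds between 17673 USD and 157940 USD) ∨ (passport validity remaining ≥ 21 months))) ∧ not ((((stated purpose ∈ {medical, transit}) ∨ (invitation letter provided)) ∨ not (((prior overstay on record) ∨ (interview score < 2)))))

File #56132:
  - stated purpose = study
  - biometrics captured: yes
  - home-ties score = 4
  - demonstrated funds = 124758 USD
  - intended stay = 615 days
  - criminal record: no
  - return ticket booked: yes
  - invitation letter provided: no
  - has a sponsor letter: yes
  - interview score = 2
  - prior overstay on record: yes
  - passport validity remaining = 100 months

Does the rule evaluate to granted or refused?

Granted

Atomic conditions:
  biometrics captured: yes → true
  stated purpose ∈ {business, family, study, tourism}: study is in the set → true
  has a sponsor letter: yes → true
  passport validity remaining ≤ 35 months: 100 ≤ 35 is false
  home-ties score > 8: 4 > 8 is false
  return ticket booked: yes → true
  demonstrated funds between 17673 USD and 157940 USD: 124758 in [17673, 157940] is true
  passport validity remaining ≥ 21 months: 100 ≥ 21 is true
  stated purpose ∈ {medical, transit}: study is not in the set → false
  invitation letter provided: no → false
  prior overstay on record: yes → true
  interview score < 2: 2 < 2 is false
Combine:
[1.1.1] true → true = true
[1.1] NOT true = false
[1.2] true AND false = false
[1] false → false (antecedent false ⇒ implication holds) = true
[2.1] false OR true = true
[2.2] true OR true = true
[2] true OR true = true
[3.1.1] false OR false = false
[3.1.2.1] true OR false = true
[3.1.2] NOT true = false
[3.1] false OR false = false
[3] NOT false = true
[root] true AND true AND true = true
Overall: true → granted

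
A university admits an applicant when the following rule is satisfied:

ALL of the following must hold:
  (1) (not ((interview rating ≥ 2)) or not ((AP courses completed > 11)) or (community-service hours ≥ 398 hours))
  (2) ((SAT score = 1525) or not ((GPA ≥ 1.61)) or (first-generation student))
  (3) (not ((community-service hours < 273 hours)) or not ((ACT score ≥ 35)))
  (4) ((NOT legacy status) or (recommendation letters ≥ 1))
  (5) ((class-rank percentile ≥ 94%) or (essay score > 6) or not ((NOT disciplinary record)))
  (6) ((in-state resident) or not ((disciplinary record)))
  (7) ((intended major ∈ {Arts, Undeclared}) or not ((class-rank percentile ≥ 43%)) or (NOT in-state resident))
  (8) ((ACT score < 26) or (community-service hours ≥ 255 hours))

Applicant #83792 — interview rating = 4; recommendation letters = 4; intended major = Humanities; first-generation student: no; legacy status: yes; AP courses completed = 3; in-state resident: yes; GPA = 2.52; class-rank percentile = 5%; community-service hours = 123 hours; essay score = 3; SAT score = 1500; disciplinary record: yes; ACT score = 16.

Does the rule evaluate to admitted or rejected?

Atomic conditions:
  interview rating ≥ 2: 4 ≥ 2 is true
  AP courses completed > 11: 3 > 11 is false
  community-service hours ≥ 398 hours: 123 ≥ 398 is false
  SAT score = 1525: 1500 == 1525 is false
  GPA ≥ 1.61: 2.52 ≥ 1.61 is true
  first-generation student: no → false
  community-service hours < 273 hours: 123 < 273 is true
  ACT score ≥ 35: 16 ≥ 35 is false
  NOT legacy status: yes → false
  recommendation letters ≥ 1: 4 ≥ 1 is true
  class-rank percentile ≥ 94%: 5 ≥ 94 is false
  essay score > 6: 3 > 6 is false
  NOT disciplinary record: yes → false
  in-state resident: yes → true
  disciplinary record: yes → true
  intended major ∈ {Arts, Undeclared}: Humanities is not in the set → false
  class-rank percentile ≥ 43%: 5 ≥ 43 is false
  NOT in-state resident: yes → false
  ACT score < 26: 16 < 26 is true
  community-service hours ≥ 255 hours: 123 ≥ 255 is false
Combine:
[1.1] NOT true = false
[1.2] NOT false = true
[1] false OR true OR false = true
[2.2] NOT true = false
[2] false OR false OR false = false
[3.1] NOT true = false
[3.2] NOT false = true
[3] false OR true = true
[4] false OR true = true
[5.3] NOT false = true
[5] false OR false OR true = true
[6.2] NOT true = false
[6] true OR false = true
[7.2] NOT false = true
[7] false OR true OR false = true
[8] true OR false = true
[root] true AND false AND true AND true AND true AND true AND true AND true = false
Overall: false → rejected

Rejected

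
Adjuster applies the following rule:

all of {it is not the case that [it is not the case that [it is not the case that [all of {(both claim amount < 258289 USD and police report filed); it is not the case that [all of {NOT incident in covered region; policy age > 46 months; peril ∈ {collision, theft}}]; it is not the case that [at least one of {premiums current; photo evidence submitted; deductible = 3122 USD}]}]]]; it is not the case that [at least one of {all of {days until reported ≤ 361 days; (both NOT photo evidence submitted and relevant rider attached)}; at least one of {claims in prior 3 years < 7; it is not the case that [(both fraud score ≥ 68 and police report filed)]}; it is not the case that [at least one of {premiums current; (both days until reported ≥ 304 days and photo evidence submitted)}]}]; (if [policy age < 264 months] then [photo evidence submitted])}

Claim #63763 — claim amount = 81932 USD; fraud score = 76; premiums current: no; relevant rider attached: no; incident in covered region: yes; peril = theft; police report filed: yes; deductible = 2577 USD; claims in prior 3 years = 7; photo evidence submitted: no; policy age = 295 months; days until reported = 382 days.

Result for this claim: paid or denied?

Denied

Atomic conditions:
  claim amount < 258289 USD: 81932 < 258289 is true
  police report filed: yes → true
  NOT incident in covered region: yes → false
  policy age > 46 months: 295 > 46 is true
  peril ∈ {collision, theft}: theft is in the set → true
  premiums current: no → false
  photo evidence submitted: no → false
  deductible = 3122 USD: 2577 == 3122 is false
  days until reported ≤ 361 days: 382 ≤ 361 is false
  NOT photo evidence submitted: no → true
  relevant rider attached: no → false
  claims in prior 3 years < 7: 7 < 7 is false
  fraud score ≥ 68: 76 ≥ 68 is true
  days until reported ≥ 304 days: 382 ≥ 304 is true
  policy age < 264 months: 295 < 264 is false
Combine:
[1.1.1.1.1] true AND true = true
[1.1.1.1.2.1] false AND true AND true = false
[1.1.1.1.2] NOT false = true
[1.1.1.1.3.1] false OR false OR false = false
[1.1.1.1.3] NOT false = true
[1.1.1.1] true AND true AND true = true
[1.1.1] NOT true = false
[1.1] NOT false = true
[1] NOT true = false
[2.1.1.2] true AND false = false
[2.1.1] false AND false = false
[2.1.2.2.1] true AND true = true
[2.1.2.2] NOT true = false
[2.1.2] false OR false = false
[2.1.3.1.2] true AND false = false
[2.1.3.1] false OR false = false
[2.1.3] NOT false = true
[2.1] false OR false OR true = true
[2] NOT true = false
[3] false → false (antecedent false ⇒ implication holds) = true
[root] false AND false AND true = false
Overall: false → denied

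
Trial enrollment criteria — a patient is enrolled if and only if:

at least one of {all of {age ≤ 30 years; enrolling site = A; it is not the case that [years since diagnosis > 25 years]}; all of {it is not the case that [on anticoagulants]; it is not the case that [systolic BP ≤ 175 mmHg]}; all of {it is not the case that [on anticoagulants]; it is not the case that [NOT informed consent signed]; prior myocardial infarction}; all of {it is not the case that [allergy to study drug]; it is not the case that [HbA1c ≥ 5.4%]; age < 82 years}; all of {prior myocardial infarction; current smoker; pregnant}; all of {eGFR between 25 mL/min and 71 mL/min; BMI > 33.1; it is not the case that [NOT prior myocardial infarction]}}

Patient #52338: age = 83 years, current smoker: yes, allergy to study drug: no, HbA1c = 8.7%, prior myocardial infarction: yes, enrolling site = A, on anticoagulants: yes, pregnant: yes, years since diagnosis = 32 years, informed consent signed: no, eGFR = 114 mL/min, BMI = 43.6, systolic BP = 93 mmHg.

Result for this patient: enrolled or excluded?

Enrolled

Atomic conditions:
  age ≤ 30 years: 83 ≤ 30 is false
  enrolling site = A: A == A is true
  years since diagnosis > 25 years: 32 > 25 is true
  on anticoagulants: yes → true
  systolic BP ≤ 175 mmHg: 93 ≤ 175 is true
  NOT informed consent signed: no → true
  prior myocardial infarction: yes → true
  allergy to study drug: no → false
  HbA1c ≥ 5.4%: 8.7 ≥ 5.4 is true
  age < 82 years: 83 < 82 is false
  current smoker: yes → true
  pregnant: yes → true
  eGFR between 25 mL/min and 71 mL/min: 114 in [25, 71] is false
  BMI > 33.1: 43.6 > 33.1 is true
  NOT prior myocardial infarction: yes → false
Combine:
[1.3] NOT true = false
[1] false AND true AND false = false
[2.1] NOT true = false
[2.2] NOT true = false
[2] false AND false = false
[3.1] NOT true = false
[3.2] NOT true = false
[3] false AND false AND true = false
[4.1] NOT false = true
[4.2] NOT true = false
[4] true AND false AND false = false
[5] true AND true AND true = true
[6.3] NOT false = true
[6] false AND true AND true = false
[root] false OR false OR false OR false OR true OR false = true
Overall: true → enrolled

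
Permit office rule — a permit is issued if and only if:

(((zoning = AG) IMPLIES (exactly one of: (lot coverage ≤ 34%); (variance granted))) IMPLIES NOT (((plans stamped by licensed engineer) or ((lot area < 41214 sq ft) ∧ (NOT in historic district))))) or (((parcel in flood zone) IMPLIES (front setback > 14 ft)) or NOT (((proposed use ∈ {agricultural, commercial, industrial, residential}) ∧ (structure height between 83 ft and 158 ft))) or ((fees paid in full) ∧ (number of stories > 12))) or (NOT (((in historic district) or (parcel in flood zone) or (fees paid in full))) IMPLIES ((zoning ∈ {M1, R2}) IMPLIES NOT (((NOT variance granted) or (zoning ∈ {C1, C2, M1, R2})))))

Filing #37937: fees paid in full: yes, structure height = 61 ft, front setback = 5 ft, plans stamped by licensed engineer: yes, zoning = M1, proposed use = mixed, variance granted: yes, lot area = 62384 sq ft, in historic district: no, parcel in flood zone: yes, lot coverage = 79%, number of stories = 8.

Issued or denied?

Issued

Atomic conditions:
  zoning = AG: M1 == AG is false
  lot coverage ≤ 34%: 79 ≤ 34 is false
  variance granted: yes → true
  plans stamped by licensed engineer: yes → true
  lot area < 41214 sq ft: 62384 < 41214 is false
  NOT in historic district: no → true
  parcel in flood zone: yes → true
  front setback > 14 ft: 5 > 14 is false
  proposed use ∈ {agricultural, commercial, industrial, residential}: mixed is not in the set → false
  structure height between 83 ft and 158 ft: 61 in [83, 158] is false
  fees paid in full: yes → true
  number of stories > 12: 8 > 12 is false
  in historic district: no → false
  zoning ∈ {M1, R2}: M1 is in the set → true
  NOT variance granted: yes → false
  zoning ∈ {C1, C2, M1, R2}: M1 is in the set → true
Combine:
[1.1.2] exactly-one(false, true) = true
[1.1] false → true (antecedent false ⇒ implication holds) = true
[1.2.1.2] false AND true = false
[1.2.1] true OR false = true
[1.2] NOT true = false
[1] true → false = false
[2.1] true → false = false
[2.2.1] false AND false = false
[2.2] NOT false = true
[2.3] true AND false = false
[2] false OR true OR false = true
[3.1.1] false OR true OR true = true
[3.1] NOT true = false
[3.2.2.1] false OR true = true
[3.2.2] NOT true = false
[3.2] true → false = false
[3] false → false (antecedent false ⇒ implication holds) = true
[root] false OR true OR true = true
Overall: true → issued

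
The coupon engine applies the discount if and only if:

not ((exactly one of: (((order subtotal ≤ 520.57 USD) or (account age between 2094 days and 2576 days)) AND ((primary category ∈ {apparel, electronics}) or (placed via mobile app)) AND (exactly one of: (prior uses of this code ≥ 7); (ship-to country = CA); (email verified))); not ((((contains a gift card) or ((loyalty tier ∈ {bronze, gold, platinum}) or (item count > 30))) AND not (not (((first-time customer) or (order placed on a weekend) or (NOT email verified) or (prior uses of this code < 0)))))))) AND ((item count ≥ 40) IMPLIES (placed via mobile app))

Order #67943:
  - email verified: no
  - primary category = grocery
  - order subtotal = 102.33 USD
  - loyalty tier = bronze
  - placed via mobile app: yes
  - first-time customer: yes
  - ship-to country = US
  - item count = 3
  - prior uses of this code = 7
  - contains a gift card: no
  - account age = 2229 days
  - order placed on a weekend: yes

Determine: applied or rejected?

Rejected

Atomic conditions:
  order subtotal ≤ 520.57 USD: 102.33 ≤ 520.57 is true
  account age between 2094 days and 2576 days: 2229 in [2094, 2576] is true
  primary category ∈ {apparel, electronics}: grocery is not in the set → false
  placed via mobile app: yes → true
  prior uses of this code ≥ 7: 7 ≥ 7 is true
  ship-to country = CA: US == CA is false
  email verified: no → false
  contains a gift card: no → false
  loyalty tier ∈ {bronze, gold, platinum}: bronze is in the set → true
  item count > 30: 3 > 30 is false
  first-time customer: yes → true
  order placed on a weekend: yes → true
  NOT email verified: no → true
  prior uses of this code < 0: 7 < 0 is false
  item count ≥ 40: 3 ≥ 40 is false
Combine:
[1.1.1.1] true OR true = true
[1.1.1.2] false OR true = true
[1.1.1.3] exactly-one(true, false, false) = true
[1.1.1] true AND true AND true = true
[1.1.2.1.1.2] true OR false = true
[1.1.2.1.1] false OR true = true
[1.1.2.1.2.1.1] true OR true OR true OR false = true
[1.1.2.1.2.1] NOT true = false
[1.1.2.1.2] NOT false = true
[1.1.2.1] true AND true = true
[1.1.2] NOT true = false
[1.1] exactly-one(true, false) = true
[1] NOT true = false
[2] false → true (antecedent false ⇒ implication holds) = true
[root] false AND true = false
Overall: false → rejected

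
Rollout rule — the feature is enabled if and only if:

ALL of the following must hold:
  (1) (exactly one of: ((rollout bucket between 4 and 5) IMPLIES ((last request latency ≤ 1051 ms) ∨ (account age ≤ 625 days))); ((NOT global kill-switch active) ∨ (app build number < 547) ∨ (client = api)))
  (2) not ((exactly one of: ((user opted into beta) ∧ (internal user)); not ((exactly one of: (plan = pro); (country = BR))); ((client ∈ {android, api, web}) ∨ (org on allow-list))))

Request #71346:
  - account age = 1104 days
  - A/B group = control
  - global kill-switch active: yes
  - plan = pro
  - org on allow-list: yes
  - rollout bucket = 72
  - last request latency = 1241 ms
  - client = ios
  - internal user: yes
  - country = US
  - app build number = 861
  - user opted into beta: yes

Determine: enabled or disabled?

Atomic conditions:
  rollout bucket between 4 and 5: 72 in [4, 5] is false
  last request latency ≤ 1051 ms: 1241 ≤ 1051 is false
  account age ≤ 625 days: 1104 ≤ 625 is false
  NOT global kill-switch active: yes → false
  app build number < 547: 861 < 547 is false
  client = api: ios == api is false
  user opted into beta: yes → true
  internal user: yes → true
  plan = pro: pro == pro is true
  country = BR: US == BR is false
  client ∈ {android, api, web}: ios is not in the set → false
  org on allow-list: yes → true
Combine:
[1.1.2] false OR false = false
[1.1] false → false (antecedent false ⇒ implication holds) = true
[1.2] false OR false OR false = false
[1] exactly-one(true, false) = true
[2.1.1] true AND true = true
[2.1.2.1] exactly-one(true, false) = true
[2.1.2] NOT true = false
[2.1.3] false OR true = true
[2.1] exactly-one(true, false, true) = false
[2] NOT false = true
[root] true AND true = true
Overall: true → enabled

Enabled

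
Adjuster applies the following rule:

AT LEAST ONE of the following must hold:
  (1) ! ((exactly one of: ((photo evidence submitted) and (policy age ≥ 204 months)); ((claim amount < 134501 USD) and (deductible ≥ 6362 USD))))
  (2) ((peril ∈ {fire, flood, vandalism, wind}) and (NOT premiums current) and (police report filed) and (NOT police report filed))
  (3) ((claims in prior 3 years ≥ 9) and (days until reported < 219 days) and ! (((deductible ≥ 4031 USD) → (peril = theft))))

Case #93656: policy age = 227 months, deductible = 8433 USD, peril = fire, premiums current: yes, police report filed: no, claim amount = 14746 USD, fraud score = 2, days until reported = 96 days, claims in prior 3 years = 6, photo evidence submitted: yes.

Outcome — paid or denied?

Paid

Atomic conditions:
  photo evidence submitted: yes → true
  policy age ≥ 204 months: 227 ≥ 204 is true
  claim amount < 134501 USD: 14746 < 134501 is true
  deductible ≥ 6362 USD: 8433 ≥ 6362 is true
  peril ∈ {fire, flood, vandalism, wind}: fire is in the set → true
  NOT premiums current: yes → false
  police report filed: no → false
  NOT police report filed: no → true
  claims in prior 3 years ≥ 9: 6 ≥ 9 is false
  days until reported < 219 days: 96 < 219 is true
  deductible ≥ 4031 USD: 8433 ≥ 4031 is true
  peril = theft: fire == theft is false
Combine:
[1.1.1] true AND true = true
[1.1.2] true AND true = true
[1.1] exactly-one(true, true) = false
[1] NOT false = true
[2] true AND false AND false AND true = false
[3.3.1] true → false = false
[3.3] NOT false = true
[3] false AND true AND true = false
[root] true OR false OR false = true
Overall: true → paid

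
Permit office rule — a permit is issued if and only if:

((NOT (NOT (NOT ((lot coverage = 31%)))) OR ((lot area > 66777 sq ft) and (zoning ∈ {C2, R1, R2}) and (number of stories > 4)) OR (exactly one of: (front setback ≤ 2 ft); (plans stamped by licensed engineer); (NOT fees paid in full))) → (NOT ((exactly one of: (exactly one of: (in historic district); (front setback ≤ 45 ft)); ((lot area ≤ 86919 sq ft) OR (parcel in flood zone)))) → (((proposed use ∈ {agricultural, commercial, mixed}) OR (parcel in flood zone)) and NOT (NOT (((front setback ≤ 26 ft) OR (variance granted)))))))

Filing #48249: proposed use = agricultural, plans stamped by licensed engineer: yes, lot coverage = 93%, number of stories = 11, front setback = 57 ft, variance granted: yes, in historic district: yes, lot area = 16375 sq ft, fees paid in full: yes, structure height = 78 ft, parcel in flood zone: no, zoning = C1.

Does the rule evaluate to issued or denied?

Atomic conditions:
  lot coverage = 31%: 93 == 31 is false
  lot area > 66777 sq ft: 16375 > 66777 is false
  zoning ∈ {C2, R1, R2}: C1 is not in the set → false
  number of stories > 4: 11 > 4 is true
  front setback ≤ 2 ft: 57 ≤ 2 is false
  plans stamped by licensed engineer: yes → true
  NOT fees paid in full: yes → false
  in historic district: yes → true
  front setback ≤ 45 ft: 57 ≤ 45 is false
  lot area ≤ 86919 sq ft: 16375 ≤ 86919 is true
  parcel in flood zone: no → false
  proposed use ∈ {agricultural, commercial, mixed}: agricultural is in the set → true
  front setback ≤ 26 ft: 57 ≤ 26 is false
  variance granted: yes → true
Combine:
[1.1.1.1] NOT false = true
[1.1.1] NOT true = false
[1.1] NOT false = true
[1.2] false AND false AND true = false
[1.3] exactly-one(false, true, false) = true
[1] true OR false OR true = true
[2.1.1.1] exactly-one(true, false) = true
[2.1.1.2] true OR false = true
[2.1.1] exactly-one(true, true) = false
[2.1] NOT false = true
[2.2.1] true OR false = true
[2.2.2.1.1] false OR true = true
[2.2.2.1] NOT true = false
[2.2.2] NOT false = true
[2.2] true AND true = true
[2] true → true = true
[root] true → true = true
Overall: true → issued

Issued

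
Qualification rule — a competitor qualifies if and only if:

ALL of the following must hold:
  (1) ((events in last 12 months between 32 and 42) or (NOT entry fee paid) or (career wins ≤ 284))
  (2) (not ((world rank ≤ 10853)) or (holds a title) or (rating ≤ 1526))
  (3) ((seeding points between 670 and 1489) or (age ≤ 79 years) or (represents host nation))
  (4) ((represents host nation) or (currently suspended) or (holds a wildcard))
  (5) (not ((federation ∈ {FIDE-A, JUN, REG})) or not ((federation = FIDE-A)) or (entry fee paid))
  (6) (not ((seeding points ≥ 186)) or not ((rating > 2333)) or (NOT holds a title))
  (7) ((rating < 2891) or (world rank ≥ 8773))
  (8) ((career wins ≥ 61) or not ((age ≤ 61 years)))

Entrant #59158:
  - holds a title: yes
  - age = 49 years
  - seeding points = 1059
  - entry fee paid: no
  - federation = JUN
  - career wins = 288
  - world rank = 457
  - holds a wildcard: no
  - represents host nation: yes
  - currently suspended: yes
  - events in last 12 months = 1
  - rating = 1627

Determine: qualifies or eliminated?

Atomic conditions:
  events in last 12 months between 32 and 42: 1 in [32, 42] is false
  NOT entry fee paid: no → true
  career wins ≤ 284: 288 ≤ 284 is false
  world rank ≤ 10853: 457 ≤ 10853 is true
  holds a title: yes → true
  rating ≤ 1526: 1627 ≤ 1526 is false
  seeding points between 670 and 1489: 1059 in [670, 1489] is true
  age ≤ 79 years: 49 ≤ 79 is true
  represents host nation: yes → true
  currently suspended: yes → true
  holds a wildcard: no → false
  federation ∈ {FIDE-A, JUN, REG}: JUN is in the set → true
  federation = FIDE-A: JUN == FIDE-A is false
  entry fee paid: no → false
  seeding points ≥ 186: 1059 ≥ 186 is true
  rating > 2333: 1627 > 2333 is false
  NOT holds a title: yes → false
  rating < 2891: 1627 < 2891 is true
  world rank ≥ 8773: 457 ≥ 8773 is false
  career wins ≥ 61: 288 ≥ 61 is true
  age ≤ 61 years: 49 ≤ 61 is true
Combine:
[1] false OR true OR false = true
[2.1] NOT true = false
[2] false OR true OR false = true
[3] true OR true OR true = true
[4] true OR true OR false = true
[5.1] NOT true = false
[5.2] NOT false = true
[5] false OR true OR false = true
[6.1] NOT true = false
[6.2] NOT false = true
[6] false OR true OR false = true
[7] true OR false = true
[8.2] NOT true = false
[8] true OR false = true
[root] true AND true AND true AND true AND true AND true AND true AND true = true
Overall: true → qualifies

Qualifies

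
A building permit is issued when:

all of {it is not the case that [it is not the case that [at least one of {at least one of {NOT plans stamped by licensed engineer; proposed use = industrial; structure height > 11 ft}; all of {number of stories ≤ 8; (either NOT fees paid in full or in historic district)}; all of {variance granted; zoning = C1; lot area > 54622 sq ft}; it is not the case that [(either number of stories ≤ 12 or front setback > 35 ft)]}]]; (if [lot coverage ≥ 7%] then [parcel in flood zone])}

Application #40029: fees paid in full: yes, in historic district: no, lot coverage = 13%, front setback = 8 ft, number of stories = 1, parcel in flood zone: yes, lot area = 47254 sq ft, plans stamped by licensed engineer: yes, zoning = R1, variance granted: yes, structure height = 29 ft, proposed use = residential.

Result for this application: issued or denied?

Atomic conditions:
  NOT plans stamped by licensed engineer: yes → false
  proposed use = industrial: residential == industrial is false
  structure height > 11 ft: 29 > 11 is true
  number of stories ≤ 8: 1 ≤ 8 is true
  NOT fees paid in full: yes → false
  in historic district: no → false
  variance granted: yes → true
  zoning = C1: R1 == C1 is false
  lot area > 54622 sq ft: 47254 > 54622 is false
  number of stories ≤ 12: 1 ≤ 12 is true
  front setback > 35 ft: 8 > 35 is false
  lot coverage ≥ 7%: 13 ≥ 7 is true
  parcel in flood zone: yes → true
Combine:
[1.1.1.1] false OR false OR true = true
[1.1.1.2.2] false OR false = false
[1.1.1.2] true AND false = false
[1.1.1.3] true AND false AND false = false
[1.1.1.4.1] true OR false = true
[1.1.1.4] NOT true = false
[1.1.1] true OR false OR false OR false = true
[1.1] NOT true = false
[1] NOT false = true
[2] true → true = true
[root] true AND true = true
Overall: true → issued

Issued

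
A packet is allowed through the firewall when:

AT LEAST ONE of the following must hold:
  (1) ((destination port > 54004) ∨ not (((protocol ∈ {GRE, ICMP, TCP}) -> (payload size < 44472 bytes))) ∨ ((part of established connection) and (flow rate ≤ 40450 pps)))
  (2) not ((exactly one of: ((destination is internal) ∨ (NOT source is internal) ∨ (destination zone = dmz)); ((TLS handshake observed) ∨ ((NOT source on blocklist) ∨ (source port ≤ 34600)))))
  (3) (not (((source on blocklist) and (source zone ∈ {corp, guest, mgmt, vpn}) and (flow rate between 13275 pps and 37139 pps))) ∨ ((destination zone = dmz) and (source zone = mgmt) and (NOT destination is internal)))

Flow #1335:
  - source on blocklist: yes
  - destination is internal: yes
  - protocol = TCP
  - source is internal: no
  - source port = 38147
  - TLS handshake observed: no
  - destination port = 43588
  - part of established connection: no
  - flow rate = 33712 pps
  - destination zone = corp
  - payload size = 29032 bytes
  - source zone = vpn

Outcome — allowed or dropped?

Dropped

Atomic conditions:
  destination port > 54004: 43588 > 54004 is false
  protocol ∈ {GRE, ICMP, TCP}: TCP is in the set → true
  payload size < 44472 bytes: 29032 < 44472 is true
  part of established connection: no → false
  flow rate ≤ 40450 pps: 33712 ≤ 40450 is true
  destination is internal: yes → true
  NOT source is internal: no → true
  destination zone = dmz: corp == dmz is false
  TLS handshake observed: no → false
  NOT source on blocklist: yes → false
  source port ≤ 34600: 38147 ≤ 34600 is false
  source on blocklist: yes → true
  source zone ∈ {corp, guest, mgmt, vpn}: vpn is in the set → true
  flow rate between 13275 pps and 37139 pps: 33712 in [13275, 37139] is true
  source zone = mgmt: vpn == mgmt is false
  NOT destination is internal: yes → false
Combine:
[1.2.1] true → true = true
[1.2] NOT true = false
[1.3] false AND true = false
[1] false OR false OR false = false
[2.1.1] true OR true OR false = true
[2.1.2.2] false OR false = false
[2.1.2] false OR false = false
[2.1] exactly-one(true, false) = true
[2] NOT true = false
[3.1.1] true AND true AND true = true
[3.1] NOT true = false
[3.2] false AND false AND false = false
[3] false OR false = false
[root] false OR false OR false = false
Overall: false → dropped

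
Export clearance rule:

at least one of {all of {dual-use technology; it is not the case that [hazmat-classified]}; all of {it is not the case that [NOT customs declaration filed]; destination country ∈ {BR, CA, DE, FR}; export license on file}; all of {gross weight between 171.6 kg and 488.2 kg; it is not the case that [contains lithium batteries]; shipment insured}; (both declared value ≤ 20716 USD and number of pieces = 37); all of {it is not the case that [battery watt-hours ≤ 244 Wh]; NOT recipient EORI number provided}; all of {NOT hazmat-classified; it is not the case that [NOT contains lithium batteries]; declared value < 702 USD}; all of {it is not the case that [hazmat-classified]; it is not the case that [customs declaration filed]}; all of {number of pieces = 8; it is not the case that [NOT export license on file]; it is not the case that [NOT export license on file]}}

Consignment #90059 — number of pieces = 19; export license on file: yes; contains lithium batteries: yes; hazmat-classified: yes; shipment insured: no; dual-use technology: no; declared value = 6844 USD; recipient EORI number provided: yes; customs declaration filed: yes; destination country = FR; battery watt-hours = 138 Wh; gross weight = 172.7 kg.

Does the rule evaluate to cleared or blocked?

Cleared

Atomic conditions:
  dual-use technology: no → false
  hazmat-classified: yes → true
  NOT customs declaration filed: yes → false
  destination country ∈ {BR, CA, DE, FR}: FR is in the set → true
  export license on file: yes → true
  gross weight between 171.6 kg and 488.2 kg: 172.7 in [171.6, 488.2] is true
  contains lithium batteries: yes → true
  shipment insured: no → false
  declared value ≤ 20716 USD: 6844 ≤ 20716 is true
  number of pieces = 37: 19 == 37 is false
  battery watt-hours ≤ 244 Wh: 138 ≤ 244 is true
  NOT recipient EORI number provided: yes → false
  NOT hazmat-classified: yes → false
  NOT contains lithium batteries: yes → false
  declared value < 702 USD: 6844 < 702 is false
  customs declaration filed: yes → true
  number of pieces = 8: 19 == 8 is false
  NOT export license on file: yes → false
Combine:
[1.2] NOT true = false
[1] false AND false = false
[2.1] NOT false = true
[2] true AND true AND true = true
[3.2] NOT true = false
[3] true AND false AND false = false
[4] true AND false = false
[5.1] NOT true = false
[5] false AND false = false
[6.2] NOT false = true
[6] false AND true AND false = false
[7.1] NOT true = false
[7.2] NOT true = false
[7] false AND false = false
[8.2] NOT false = true
[8.3] NOT false = true
[8] false AND true AND true = false
[root] false OR true OR false OR false OR false OR false OR false OR false = true
Overall: true → cleared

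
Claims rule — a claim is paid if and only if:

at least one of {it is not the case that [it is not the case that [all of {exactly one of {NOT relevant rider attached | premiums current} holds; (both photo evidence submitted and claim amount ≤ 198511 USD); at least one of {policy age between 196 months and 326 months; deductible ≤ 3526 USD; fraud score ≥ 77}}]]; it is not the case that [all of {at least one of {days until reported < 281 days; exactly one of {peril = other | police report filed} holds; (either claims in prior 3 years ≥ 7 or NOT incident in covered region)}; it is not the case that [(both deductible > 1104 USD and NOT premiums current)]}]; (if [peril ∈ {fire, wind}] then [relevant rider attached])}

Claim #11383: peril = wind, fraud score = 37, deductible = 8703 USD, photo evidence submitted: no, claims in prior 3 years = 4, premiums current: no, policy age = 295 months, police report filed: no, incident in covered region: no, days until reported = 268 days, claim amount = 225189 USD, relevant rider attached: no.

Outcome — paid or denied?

Atomic conditions:
  NOT relevant rider attached: no → true
  premiums current: no → false
  photo evidence submitted: no → false
  claim amount ≤ 198511 USD: 225189 ≤ 198511 is false
  policy age between 196 months and 326 months: 295 in [196, 326] is true
  deductible ≤ 3526 USD: 8703 ≤ 3526 is false
  fraud score ≥ 77: 37 ≥ 77 is false
  days until reported < 281 days: 268 < 281 is true
  peril = other: wind == other is false
  police report filed: no → false
  claims in prior 3 years ≥ 7: 4 ≥ 7 is false
  NOT incident in covered region: no → true
  deductible > 1104 USD: 8703 > 1104 is true
  NOT premiums current: no → true
  peril ∈ {fire, wind}: wind is in the set → true
  relevant rider attached: no → false
Combine:
[1.1.1.1] exactly-one(true, false) = true
[1.1.1.2] false AND false = false
[1.1.1.3] true OR false OR false = true
[1.1.1] true AND false AND true = false
[1.1] NOT false = true
[1] NOT true = false
[2.1.1.2] exactly-one(false, false) = false
[2.1.1.3] false OR true = true
[2.1.1] true OR false OR true = true
[2.1.2.1] true AND true = true
[2.1.2] NOT true = false
[2.1] true AND false = false
[2] NOT false = true
[3] true → false = false
[root] false OR true OR false = true
Overall: true → paid

Paid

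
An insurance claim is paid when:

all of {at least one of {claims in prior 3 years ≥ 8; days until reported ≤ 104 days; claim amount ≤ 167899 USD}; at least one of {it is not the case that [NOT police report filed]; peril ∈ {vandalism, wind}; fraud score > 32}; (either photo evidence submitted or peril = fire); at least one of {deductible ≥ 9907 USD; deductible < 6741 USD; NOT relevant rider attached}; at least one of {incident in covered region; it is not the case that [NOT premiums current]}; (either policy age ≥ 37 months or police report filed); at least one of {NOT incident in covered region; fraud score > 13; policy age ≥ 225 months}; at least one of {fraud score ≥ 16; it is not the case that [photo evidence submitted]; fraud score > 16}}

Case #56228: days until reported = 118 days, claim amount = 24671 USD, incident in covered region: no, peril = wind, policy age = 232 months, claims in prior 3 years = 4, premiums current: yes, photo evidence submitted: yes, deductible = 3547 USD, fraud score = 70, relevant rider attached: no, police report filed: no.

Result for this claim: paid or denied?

Paid

Atomic conditions:
  claims in prior 3 years ≥ 8: 4 ≥ 8 is false
  days until reported ≤ 104 days: 118 ≤ 104 is false
  claim amount ≤ 167899 USD: 24671 ≤ 167899 is true
  NOT police report filed: no → true
  peril ∈ {vandalism, wind}: wind is in the set → true
  fraud score > 32: 70 > 32 is true
  photo evidence submitted: yes → true
  peril = fire: wind == fire is false
  deductible ≥ 9907 USD: 3547 ≥ 9907 is false
  deductible < 6741 USD: 3547 < 6741 is true
  NOT relevant rider attached: no → true
  incident in covered region: no → false
  NOT premiums current: yes → false
  policy age ≥ 37 months: 232 ≥ 37 is true
  police report filed: no → false
  NOT incident in covered region: no → true
  fraud score > 13: 70 > 13 is true
  policy age ≥ 225 months: 232 ≥ 225 is true
  fraud score ≥ 16: 70 ≥ 16 is true
  fraud score > 16: 70 > 16 is true
Combine:
[1] false OR false OR true = true
[2.1] NOT true = false
[2] false OR true OR true = true
[3] true OR false = true
[4] false OR true OR true = true
[5.2] NOT false = true
[5] false OR true = true
[6] true OR false = true
[7] true OR true OR true = true
[8.2] NOT true = false
[8] true OR false OR true = true
[root] true AND true AND true AND true AND true AND true AND true AND true = true
Overall: true → paid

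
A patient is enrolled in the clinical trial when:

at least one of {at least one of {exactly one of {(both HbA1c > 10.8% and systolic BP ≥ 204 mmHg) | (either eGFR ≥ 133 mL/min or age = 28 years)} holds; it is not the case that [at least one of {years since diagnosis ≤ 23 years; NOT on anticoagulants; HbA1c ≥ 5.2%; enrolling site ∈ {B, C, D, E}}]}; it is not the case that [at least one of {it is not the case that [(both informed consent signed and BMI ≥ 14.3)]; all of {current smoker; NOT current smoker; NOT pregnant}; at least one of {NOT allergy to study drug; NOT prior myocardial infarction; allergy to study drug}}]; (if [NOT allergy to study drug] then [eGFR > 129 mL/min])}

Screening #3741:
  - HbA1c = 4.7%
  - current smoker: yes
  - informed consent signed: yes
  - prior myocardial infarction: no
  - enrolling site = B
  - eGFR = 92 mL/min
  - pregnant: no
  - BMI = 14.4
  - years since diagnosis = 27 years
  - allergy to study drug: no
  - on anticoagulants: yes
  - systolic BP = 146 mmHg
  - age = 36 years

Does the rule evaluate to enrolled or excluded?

Atomic conditions:
  HbA1c > 10.8%: 4.7 > 10.8 is false
  systolic BP ≥ 204 mmHg: 146 ≥ 204 is false
  eGFR ≥ 133 mL/min: 92 ≥ 133 is false
  age = 28 years: 36 == 28 is false
  years since diagnosis ≤ 23 years: 27 ≤ 23 is false
  NOT on anticoagulants: yes → false
  HbA1c ≥ 5.2%: 4.7 ≥ 5.2 is false
  enrolling site ∈ {B, C, D, E}: B is in the set → true
  informed consent signed: yes → true
  BMI ≥ 14.3: 14.4 ≥ 14.3 is true
  current smoker: yes → true
  NOT current smoker: yes → false
  NOT pregnant: no → true
  NOT allergy to study drug: no → true
  NOT prior myocardial infarction: no → true
  allergy to study drug: no → false
  eGFR > 129 mL/min: 92 > 129 is false
Combine:
[1.1.1] false AND false = false
[1.1.2] false OR false = false
[1.1] exactly-one(false, false) = false
[1.2.1] false OR false OR false OR true = true
[1.2] NOT true = false
[1] false OR false = false
[2.1.1.1] true AND true = true
[2.1.1] NOT true = false
[2.1.2] true AND false AND true = false
[2.1.3] true OR true OR false = true
[2.1] false OR false OR true = true
[2] NOT true = false
[3] true → false = false
[root] false OR false OR false = false
Overall: false → excluded

Excluded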